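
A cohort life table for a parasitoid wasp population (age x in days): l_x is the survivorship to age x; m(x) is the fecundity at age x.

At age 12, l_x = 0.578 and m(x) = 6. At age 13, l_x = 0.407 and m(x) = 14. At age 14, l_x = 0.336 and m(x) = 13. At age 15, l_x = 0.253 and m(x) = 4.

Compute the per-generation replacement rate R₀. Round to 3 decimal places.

R₀ = Σ l_x m(x):
  age 12: 0.578 × 6 = 3.4680
  age 13: 0.407 × 14 = 5.6980
  age 14: 0.336 × 13 = 4.3680
  age 15: 0.253 × 4 = 1.0120
R₀ = 3.4680 + 5.6980 + 4.3680 + 1.0120 = 14.5460

14.546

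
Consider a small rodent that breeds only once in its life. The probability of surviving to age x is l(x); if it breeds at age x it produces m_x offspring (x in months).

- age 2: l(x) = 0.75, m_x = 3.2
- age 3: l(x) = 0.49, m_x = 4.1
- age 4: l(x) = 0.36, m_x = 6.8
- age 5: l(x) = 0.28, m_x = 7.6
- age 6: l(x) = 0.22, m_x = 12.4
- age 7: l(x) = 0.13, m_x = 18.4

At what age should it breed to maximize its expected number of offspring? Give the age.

Expected offspring if breeding at age x = l(x) × m_x:
  age 2: 0.75 × 3.2 = 2.400
  age 3: 0.49 × 4.1 = 2.009
  age 4: 0.36 × 6.8 = 2.448
  age 5: 0.28 × 7.6 = 2.128
  age 6: 0.22 × 12.4 = 2.728
  age 7: 0.13 × 18.4 = 2.392
Maximum at age 6 (2.728).

6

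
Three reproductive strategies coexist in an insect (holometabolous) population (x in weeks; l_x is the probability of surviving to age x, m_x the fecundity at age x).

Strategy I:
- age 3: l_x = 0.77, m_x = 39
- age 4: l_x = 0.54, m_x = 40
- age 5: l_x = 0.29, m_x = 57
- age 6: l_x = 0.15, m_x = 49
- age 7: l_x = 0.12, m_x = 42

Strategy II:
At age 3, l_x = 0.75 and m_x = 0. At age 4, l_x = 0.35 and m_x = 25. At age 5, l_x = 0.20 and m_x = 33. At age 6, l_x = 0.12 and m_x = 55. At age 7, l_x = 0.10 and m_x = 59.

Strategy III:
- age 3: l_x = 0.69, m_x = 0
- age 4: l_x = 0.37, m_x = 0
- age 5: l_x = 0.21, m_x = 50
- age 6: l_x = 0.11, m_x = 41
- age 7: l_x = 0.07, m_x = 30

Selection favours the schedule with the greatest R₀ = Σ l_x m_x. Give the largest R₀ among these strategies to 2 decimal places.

80.55

Strategy I: R₀ = 0.77×39 + 0.54×40 + 0.29×57 + 0.15×49 + 0.12×42 = 80.5500
Strategy II: R₀ = 0.75×0 + 0.35×25 + 0.20×33 + 0.12×55 + 0.10×59 = 27.8500
Strategy III: R₀ = 0.69×0 + 0.37×0 + 0.21×50 + 0.11×41 + 0.07×30 = 17.1100
Highest R₀: strategy I with 80.5500.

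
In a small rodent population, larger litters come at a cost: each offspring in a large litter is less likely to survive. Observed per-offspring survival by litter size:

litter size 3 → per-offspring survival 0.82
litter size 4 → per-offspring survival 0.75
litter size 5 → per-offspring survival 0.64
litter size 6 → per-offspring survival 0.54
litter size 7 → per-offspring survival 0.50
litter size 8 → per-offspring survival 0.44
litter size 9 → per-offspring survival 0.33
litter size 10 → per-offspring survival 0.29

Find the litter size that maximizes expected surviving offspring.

8

Expected surviving offspring = c × s(c):
  c=3: 3 × 0.82 = 2.460
  c=4: 4 × 0.75 = 3.000
  c=5: 5 × 0.64 = 3.200
  c=6: 6 × 0.54 = 3.240
  c=7: 7 × 0.50 = 3.500
  c=8: 8 × 0.44 = 3.520
  c=9: 9 × 0.33 = 2.970
  c=10: 10 × 0.29 = 2.900
Maximum at c = 8 (3.520 surviving offspring).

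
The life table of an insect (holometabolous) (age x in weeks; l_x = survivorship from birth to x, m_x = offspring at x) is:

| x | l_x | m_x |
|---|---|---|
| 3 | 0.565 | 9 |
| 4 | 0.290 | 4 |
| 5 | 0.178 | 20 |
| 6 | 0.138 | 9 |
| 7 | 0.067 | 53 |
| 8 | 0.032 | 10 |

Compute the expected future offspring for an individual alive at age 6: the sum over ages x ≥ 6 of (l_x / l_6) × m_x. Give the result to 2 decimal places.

l_6 = 0.138. Conditional survival from age 6 to x is l_x / l_6.
  x=6: (0.138/0.138) × 9 = 9.0000
  x=7: (0.067/0.138) × 53 = 25.7319
  x=8: (0.032/0.138) × 10 = 2.3188
Sum = 9.0000 + 25.7319 + 2.3188 = 37.0507

37.05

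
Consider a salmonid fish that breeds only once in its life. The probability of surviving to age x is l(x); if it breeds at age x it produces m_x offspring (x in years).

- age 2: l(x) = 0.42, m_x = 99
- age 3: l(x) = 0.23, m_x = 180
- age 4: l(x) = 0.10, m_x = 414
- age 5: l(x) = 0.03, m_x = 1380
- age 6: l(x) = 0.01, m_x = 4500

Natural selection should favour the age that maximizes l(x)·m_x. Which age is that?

6

Expected offspring if breeding at age x = l(x) × m_x:
  age 2: 0.42 × 99 = 41.580
  age 3: 0.23 × 180 = 41.400
  age 4: 0.10 × 414 = 41.400
  age 5: 0.03 × 1380 = 41.400
  age 6: 0.01 × 4500 = 45.000
Maximum at age 6 (45.000).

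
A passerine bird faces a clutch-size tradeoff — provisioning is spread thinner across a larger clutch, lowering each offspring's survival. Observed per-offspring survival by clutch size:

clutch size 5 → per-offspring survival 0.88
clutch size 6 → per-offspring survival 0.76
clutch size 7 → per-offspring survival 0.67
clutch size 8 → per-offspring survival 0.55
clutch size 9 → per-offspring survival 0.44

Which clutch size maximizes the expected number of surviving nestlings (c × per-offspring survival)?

Expected surviving nestlings = c × s(c):
  c=5: 5 × 0.88 = 4.400
  c=6: 6 × 0.76 = 4.560
  c=7: 7 × 0.67 = 4.690
  c=8: 8 × 0.55 = 4.400
  c=9: 9 × 0.44 = 3.960
Maximum at c = 7 (4.690 surviving nestlings).

7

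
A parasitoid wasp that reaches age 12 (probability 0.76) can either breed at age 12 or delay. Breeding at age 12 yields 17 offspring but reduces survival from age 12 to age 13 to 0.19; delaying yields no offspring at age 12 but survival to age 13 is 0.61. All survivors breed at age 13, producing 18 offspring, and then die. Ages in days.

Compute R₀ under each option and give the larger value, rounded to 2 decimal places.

15.52

breed at age 12: R₀ = 0.76 × (17 + 0.19 × 18) = 0.76 × 20.4200 = 15.5192
delay to age 13: R₀ = 0.76 × (0.61 × 18) = 0.76 × 10.9800 = 8.3448
Higher: breed at age 12 (15.5192).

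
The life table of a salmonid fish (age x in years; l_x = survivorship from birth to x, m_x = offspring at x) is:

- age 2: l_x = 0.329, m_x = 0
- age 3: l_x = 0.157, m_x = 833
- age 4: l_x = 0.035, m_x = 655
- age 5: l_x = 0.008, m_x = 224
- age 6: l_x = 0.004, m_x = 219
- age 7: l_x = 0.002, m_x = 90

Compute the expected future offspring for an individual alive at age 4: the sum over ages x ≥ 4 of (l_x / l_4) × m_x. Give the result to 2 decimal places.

l_4 = 0.035. Conditional survival from age 4 to x is l_x / l_4.
  x=4: (0.035/0.035) × 655 = 655.0000
  x=5: (0.008/0.035) × 224 = 51.2000
  x=6: (0.004/0.035) × 219 = 25.0286
  x=7: (0.002/0.035) × 90 = 5.1429
Sum = 655.0000 + 51.2000 + 25.0286 + 5.1429 = 736.3714

736.37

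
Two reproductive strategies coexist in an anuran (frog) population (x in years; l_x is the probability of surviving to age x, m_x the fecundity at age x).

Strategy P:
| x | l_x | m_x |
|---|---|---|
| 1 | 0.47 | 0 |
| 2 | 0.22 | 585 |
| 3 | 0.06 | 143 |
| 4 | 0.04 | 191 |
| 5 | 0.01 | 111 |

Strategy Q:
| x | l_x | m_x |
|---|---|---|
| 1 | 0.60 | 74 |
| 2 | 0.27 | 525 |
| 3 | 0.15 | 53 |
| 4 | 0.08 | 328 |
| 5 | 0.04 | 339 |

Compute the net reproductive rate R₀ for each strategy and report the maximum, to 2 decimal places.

Strategy P: R₀ = 0.47×0 + 0.22×585 + 0.06×143 + 0.04×191 + 0.01×111 = 146.0300
Strategy Q: R₀ = 0.60×74 + 0.27×525 + 0.15×53 + 0.08×328 + 0.04×339 = 233.9000
Highest R₀: strategy Q with 233.9000.

233.90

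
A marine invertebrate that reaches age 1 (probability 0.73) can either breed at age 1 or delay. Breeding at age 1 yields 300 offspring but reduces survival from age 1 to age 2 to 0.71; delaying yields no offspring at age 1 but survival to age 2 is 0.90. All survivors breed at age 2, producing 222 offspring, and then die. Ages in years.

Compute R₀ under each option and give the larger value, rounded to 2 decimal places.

breed at age 1: R₀ = 0.73 × (300 + 0.71 × 222) = 0.73 × 457.6200 = 334.0626
delay to age 2: R₀ = 0.73 × (0.90 × 222) = 0.73 × 199.8000 = 145.8540
Higher: breed at age 1 (334.0626).

334.06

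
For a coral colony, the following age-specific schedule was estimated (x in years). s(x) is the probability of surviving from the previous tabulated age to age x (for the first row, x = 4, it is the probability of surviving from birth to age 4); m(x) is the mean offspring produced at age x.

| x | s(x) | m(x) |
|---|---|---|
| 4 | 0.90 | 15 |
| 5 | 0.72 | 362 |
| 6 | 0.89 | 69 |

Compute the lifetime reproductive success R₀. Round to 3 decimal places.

287.870

Survivorship from birth: l_x = s_4·s_5·…·s_x.
  l_4 = 0.90000
  l_5 = 0.64800
  l_6 = 0.57672
R₀ = Σ l_x m(x):
  age 4: 0.90000 × 15 = 13.5000
  age 5: 0.64800 × 362 = 234.5760
  age 6: 0.57672 × 69 = 39.7937
R₀ = 13.5000 + 234.5760 + 39.7937 = 287.8697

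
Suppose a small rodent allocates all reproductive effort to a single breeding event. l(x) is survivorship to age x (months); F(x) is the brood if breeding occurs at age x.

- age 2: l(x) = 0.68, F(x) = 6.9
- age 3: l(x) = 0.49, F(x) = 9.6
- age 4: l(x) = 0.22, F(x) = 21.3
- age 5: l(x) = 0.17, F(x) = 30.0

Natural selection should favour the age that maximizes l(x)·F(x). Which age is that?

5

Expected offspring if breeding at age x = l(x) × F(x):
  age 2: 0.68 × 6.9 = 4.692
  age 3: 0.49 × 9.6 = 4.704
  age 4: 0.22 × 21.3 = 4.686
  age 5: 0.17 × 30.0 = 5.100
Maximum at age 5 (5.100).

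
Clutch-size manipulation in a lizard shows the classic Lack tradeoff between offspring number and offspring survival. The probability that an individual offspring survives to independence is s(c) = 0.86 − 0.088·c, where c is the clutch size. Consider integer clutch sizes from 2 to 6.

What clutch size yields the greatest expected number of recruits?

Expected recruits = c × s(c):
  c=2: 2 × 0.684 = 1.368
  c=3: 3 × 0.596 = 1.788
  c=4: 4 × 0.508 = 2.032
  c=5: 5 × 0.420 = 2.100
  c=6: 6 × 0.332 = 1.992
Maximum at c = 5 (2.100 recruits).

5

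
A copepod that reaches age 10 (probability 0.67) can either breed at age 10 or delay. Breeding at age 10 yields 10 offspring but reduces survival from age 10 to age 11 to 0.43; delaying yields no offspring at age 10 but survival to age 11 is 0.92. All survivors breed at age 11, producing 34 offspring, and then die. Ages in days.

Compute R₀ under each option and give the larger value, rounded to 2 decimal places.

breed at age 10: R₀ = 0.67 × (10 + 0.43 × 34) = 0.67 × 24.6200 = 16.4954
delay to age 11: R₀ = 0.67 × (0.92 × 34) = 0.67 × 31.2800 = 20.9576
Higher: delay to age 11 (20.9576).

20.96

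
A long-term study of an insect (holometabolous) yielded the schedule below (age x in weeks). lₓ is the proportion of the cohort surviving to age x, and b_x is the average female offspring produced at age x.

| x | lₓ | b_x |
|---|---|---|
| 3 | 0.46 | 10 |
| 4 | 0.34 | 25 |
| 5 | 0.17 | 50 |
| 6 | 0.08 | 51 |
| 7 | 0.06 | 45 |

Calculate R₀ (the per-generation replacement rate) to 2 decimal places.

R₀ = Σ lₓ b_x:
  age 3: 0.46 × 10 = 4.6000
  age 4: 0.34 × 25 = 8.5000
  age 5: 0.17 × 50 = 8.5000
  age 6: 0.08 × 51 = 4.0800
  age 7: 0.06 × 45 = 2.7000
R₀ = 4.6000 + 8.5000 + 8.5000 + 4.0800 + 2.7000 = 28.3800

28.38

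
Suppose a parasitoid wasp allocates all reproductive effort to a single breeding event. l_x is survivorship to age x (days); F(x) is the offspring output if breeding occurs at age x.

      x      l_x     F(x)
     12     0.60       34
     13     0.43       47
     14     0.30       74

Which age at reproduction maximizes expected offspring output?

Expected offspring if breeding at age x = l_x × F(x):
  age 12: 0.60 × 34 = 20.400
  age 13: 0.43 × 47 = 20.210
  age 14: 0.30 × 74 = 22.200
Maximum at age 14 (22.200).

14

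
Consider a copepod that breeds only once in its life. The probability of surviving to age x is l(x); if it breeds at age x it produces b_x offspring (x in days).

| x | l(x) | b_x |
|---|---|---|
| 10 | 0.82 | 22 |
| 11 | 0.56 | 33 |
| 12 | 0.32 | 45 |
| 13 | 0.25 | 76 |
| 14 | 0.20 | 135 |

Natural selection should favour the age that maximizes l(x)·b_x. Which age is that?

Expected offspring if breeding at age x = l(x) × b_x:
  age 10: 0.82 × 22 = 18.040
  age 11: 0.56 × 33 = 18.480
  age 12: 0.32 × 45 = 14.400
  age 13: 0.25 × 76 = 19.000
  age 14: 0.20 × 135 = 27.000
Maximum at age 14 (27.000).

14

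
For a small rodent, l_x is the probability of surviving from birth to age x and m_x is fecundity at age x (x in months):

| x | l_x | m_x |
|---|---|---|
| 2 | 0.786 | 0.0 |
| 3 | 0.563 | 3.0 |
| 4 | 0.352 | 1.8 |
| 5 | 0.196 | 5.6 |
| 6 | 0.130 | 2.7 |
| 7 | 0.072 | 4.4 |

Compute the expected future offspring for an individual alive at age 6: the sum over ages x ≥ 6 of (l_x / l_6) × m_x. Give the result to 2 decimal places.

5.14

l_6 = 0.130. Conditional survival from age 6 to x is l_x / l_6.
  x=6: (0.130/0.130) × 2.7 = 2.7000
  x=7: (0.072/0.130) × 4.4 = 2.4369
Sum = 2.7000 + 2.4369 = 5.1369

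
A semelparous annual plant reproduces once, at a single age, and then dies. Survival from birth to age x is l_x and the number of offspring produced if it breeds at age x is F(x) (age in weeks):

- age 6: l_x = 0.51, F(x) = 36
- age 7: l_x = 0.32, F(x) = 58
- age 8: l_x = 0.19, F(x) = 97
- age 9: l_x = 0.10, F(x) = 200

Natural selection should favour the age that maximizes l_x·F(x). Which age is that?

Expected offspring if breeding at age x = l_x × F(x):
  age 6: 0.51 × 36 = 18.360
  age 7: 0.32 × 58 = 18.560
  age 8: 0.19 × 97 = 18.430
  age 9: 0.10 × 200 = 20.000
Maximum at age 9 (20.000).

9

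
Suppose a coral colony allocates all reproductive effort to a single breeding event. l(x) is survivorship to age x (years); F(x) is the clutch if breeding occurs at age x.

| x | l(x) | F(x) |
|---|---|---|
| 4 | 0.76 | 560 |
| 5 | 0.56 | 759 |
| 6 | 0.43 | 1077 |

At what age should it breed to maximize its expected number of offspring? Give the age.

6

Expected offspring if breeding at age x = l(x) × F(x):
  age 4: 0.76 × 560 = 425.600
  age 5: 0.56 × 759 = 425.040
  age 6: 0.43 × 1077 = 463.110
Maximum at age 6 (463.110).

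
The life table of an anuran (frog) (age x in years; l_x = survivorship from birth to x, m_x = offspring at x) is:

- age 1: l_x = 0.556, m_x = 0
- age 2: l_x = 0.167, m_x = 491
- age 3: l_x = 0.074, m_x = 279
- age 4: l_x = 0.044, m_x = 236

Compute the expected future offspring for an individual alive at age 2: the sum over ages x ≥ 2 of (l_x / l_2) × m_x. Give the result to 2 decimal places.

676.81

l_2 = 0.167. Conditional survival from age 2 to x is l_x / l_2.
  x=2: (0.167/0.167) × 491 = 491.0000
  x=3: (0.074/0.167) × 279 = 123.6287
  x=4: (0.044/0.167) × 236 = 62.1796
Sum = 491.0000 + 123.6287 + 62.1796 = 676.8084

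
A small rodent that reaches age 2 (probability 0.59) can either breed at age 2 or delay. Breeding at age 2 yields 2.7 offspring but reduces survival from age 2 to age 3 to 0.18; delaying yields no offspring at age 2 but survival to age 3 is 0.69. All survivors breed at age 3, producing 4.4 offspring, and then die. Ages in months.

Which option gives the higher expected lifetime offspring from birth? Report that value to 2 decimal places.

breed at age 2: R₀ = 0.59 × (2.7 + 0.18 × 4.4) = 0.59 × 3.4920 = 2.0603
delay to age 3: R₀ = 0.59 × (0.69 × 4.4) = 0.59 × 3.0360 = 1.7912
Higher: breed at age 2 (2.0603).

2.06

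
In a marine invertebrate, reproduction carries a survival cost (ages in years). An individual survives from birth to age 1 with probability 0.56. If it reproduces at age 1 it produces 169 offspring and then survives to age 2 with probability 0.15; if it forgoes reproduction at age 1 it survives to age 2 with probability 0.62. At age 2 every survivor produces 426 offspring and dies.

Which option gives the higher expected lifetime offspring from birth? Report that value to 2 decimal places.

147.91

breed at age 1: R₀ = 0.56 × (169 + 0.15 × 426) = 0.56 × 232.9000 = 130.4240
delay to age 2: R₀ = 0.56 × (0.62 × 426) = 0.56 × 264.1200 = 147.9072
Higher: delay to age 2 (147.9072).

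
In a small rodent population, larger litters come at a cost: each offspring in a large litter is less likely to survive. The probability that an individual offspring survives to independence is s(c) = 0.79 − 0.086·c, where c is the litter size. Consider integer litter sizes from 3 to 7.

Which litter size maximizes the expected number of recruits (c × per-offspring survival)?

5

Expected recruits = c × s(c):
  c=3: 3 × 0.532 = 1.596
  c=4: 4 × 0.446 = 1.784
  c=5: 5 × 0.360 = 1.800
  c=6: 6 × 0.274 = 1.644
  c=7: 7 × 0.188 = 1.316
Maximum at c = 5 (1.800 recruits).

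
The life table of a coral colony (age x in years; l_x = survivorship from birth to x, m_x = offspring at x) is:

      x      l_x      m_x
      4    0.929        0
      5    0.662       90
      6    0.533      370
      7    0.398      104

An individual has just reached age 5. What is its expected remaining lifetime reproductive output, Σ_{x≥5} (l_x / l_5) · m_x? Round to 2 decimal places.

l_5 = 0.662. Conditional survival from age 5 to x is l_x / l_5.
  x=5: (0.662/0.662) × 90 = 90.0000
  x=6: (0.533/0.662) × 370 = 297.9003
  x=7: (0.398/0.662) × 104 = 62.5257
Sum = 90.0000 + 297.9003 + 62.5257 = 450.4260

450.43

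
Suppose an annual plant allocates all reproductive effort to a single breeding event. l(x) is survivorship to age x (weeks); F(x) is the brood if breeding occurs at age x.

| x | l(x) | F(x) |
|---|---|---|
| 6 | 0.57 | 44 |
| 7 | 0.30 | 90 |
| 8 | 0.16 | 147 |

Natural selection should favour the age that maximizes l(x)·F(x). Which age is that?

7

Expected offspring if breeding at age x = l(x) × F(x):
  age 6: 0.57 × 44 = 25.080
  age 7: 0.30 × 90 = 27.000
  age 8: 0.16 × 147 = 23.520
Maximum at age 7 (27.000).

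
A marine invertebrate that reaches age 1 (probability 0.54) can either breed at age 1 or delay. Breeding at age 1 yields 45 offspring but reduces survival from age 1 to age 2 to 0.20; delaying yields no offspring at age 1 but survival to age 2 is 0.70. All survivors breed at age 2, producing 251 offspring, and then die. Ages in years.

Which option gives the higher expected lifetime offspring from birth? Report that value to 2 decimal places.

94.88

breed at age 1: R₀ = 0.54 × (45 + 0.20 × 251) = 0.54 × 95.2000 = 51.4080
delay to age 2: R₀ = 0.54 × (0.70 × 251) = 0.54 × 175.7000 = 94.8780
Higher: delay to age 2 (94.8780).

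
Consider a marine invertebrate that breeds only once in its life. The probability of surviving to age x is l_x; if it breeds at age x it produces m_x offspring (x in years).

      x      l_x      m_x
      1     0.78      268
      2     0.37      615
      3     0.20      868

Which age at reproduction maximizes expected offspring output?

Expected offspring if breeding at age x = l_x × m_x:
  age 1: 0.78 × 268 = 209.040
  age 2: 0.37 × 615 = 227.550
  age 3: 0.20 × 868 = 173.600
Maximum at age 2 (227.550).

2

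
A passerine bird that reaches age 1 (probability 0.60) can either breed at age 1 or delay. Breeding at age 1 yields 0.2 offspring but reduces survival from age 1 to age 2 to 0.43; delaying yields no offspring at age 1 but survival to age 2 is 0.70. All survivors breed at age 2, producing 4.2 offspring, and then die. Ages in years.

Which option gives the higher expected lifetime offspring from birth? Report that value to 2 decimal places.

1.76

breed at age 1: R₀ = 0.60 × (0.2 + 0.43 × 4.2) = 0.60 × 2.0060 = 1.2036
delay to age 2: R₀ = 0.60 × (0.70 × 4.2) = 0.60 × 2.9400 = 1.7640
Higher: delay to age 2 (1.7640).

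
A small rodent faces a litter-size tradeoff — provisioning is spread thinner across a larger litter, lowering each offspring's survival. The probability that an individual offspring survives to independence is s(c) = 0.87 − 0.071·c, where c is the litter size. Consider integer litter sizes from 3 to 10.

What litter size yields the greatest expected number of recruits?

Expected recruits = c × s(c):
  c=3: 3 × 0.657 = 1.971
  c=4: 4 × 0.586 = 2.344
  c=5: 5 × 0.515 = 2.575
  c=6: 6 × 0.444 = 2.664
  c=7: 7 × 0.373 = 2.611
  c=8: 8 × 0.302 = 2.416
  c=9: 9 × 0.231 = 2.079
  c=10: 10 × 0.160 = 1.600
Maximum at c = 6 (2.664 recruits).

6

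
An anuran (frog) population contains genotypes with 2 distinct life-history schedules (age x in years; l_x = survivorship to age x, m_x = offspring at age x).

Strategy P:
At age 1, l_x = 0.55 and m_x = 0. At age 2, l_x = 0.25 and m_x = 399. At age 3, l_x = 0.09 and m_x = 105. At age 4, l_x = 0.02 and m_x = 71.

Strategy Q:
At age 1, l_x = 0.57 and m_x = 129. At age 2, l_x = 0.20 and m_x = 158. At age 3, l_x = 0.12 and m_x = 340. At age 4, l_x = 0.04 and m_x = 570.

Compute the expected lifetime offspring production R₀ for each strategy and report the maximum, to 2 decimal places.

168.73

Strategy P: R₀ = 0.55×0 + 0.25×399 + 0.09×105 + 0.02×71 = 110.6200
Strategy Q: R₀ = 0.57×129 + 0.20×158 + 0.12×340 + 0.04×570 = 168.7300
Highest R₀: strategy Q with 168.7300.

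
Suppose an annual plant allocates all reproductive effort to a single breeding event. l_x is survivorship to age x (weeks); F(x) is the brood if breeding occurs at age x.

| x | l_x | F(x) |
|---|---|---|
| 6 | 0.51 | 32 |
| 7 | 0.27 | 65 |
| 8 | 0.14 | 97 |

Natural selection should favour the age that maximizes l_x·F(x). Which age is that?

Expected offspring if breeding at age x = l_x × F(x):
  age 6: 0.51 × 32 = 16.320
  age 7: 0.27 × 65 = 17.550
  age 8: 0.14 × 97 = 13.580
Maximum at age 7 (17.550).

7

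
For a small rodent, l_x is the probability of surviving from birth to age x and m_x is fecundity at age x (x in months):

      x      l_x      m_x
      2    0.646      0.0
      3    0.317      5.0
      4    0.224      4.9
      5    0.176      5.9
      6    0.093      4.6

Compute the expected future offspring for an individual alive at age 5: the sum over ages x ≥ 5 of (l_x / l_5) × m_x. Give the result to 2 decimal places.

8.33

l_5 = 0.176. Conditional survival from age 5 to x is l_x / l_5.
  x=5: (0.176/0.176) × 5.9 = 5.9000
  x=6: (0.093/0.176) × 4.6 = 2.4307
Sum = 5.9000 + 2.4307 = 8.3307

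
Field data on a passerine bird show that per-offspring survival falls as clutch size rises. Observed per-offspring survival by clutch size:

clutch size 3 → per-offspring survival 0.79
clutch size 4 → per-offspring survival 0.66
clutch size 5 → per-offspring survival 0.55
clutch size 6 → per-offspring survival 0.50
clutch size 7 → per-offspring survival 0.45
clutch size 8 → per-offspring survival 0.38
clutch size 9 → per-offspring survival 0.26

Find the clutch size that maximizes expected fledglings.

7

Expected fledglings = c × s(c):
  c=3: 3 × 0.79 = 2.370
  c=4: 4 × 0.66 = 2.640
  c=5: 5 × 0.55 = 2.750
  c=6: 6 × 0.50 = 3.000
  c=7: 7 × 0.45 = 3.150
  c=8: 8 × 0.38 = 3.040
  c=9: 9 × 0.26 = 2.340
Maximum at c = 7 (3.150 fledglings).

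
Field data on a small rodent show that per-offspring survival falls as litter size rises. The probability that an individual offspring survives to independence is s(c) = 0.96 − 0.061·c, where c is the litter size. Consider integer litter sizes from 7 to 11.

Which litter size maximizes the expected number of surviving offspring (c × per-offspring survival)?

Expected surviving offspring = c × s(c):
  c=7: 7 × 0.533 = 3.731
  c=8: 8 × 0.472 = 3.776
  c=9: 9 × 0.411 = 3.699
  c=10: 10 × 0.350 = 3.500
  c=11: 11 × 0.289 = 3.179
Maximum at c = 8 (3.776 surviving offspring).

8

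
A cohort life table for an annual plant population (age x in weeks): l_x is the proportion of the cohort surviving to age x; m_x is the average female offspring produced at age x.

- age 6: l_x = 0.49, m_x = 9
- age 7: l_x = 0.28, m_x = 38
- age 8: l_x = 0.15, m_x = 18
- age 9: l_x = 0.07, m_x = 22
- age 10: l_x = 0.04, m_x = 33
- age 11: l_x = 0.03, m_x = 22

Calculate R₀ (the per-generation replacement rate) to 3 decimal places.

R₀ = Σ l_x m_x:
  age 6: 0.49 × 9 = 4.4100
  age 7: 0.28 × 38 = 10.6400
  age 8: 0.15 × 18 = 2.7000
  age 9: 0.07 × 22 = 1.5400
  age 10: 0.04 × 33 = 1.3200
  age 11: 0.03 × 22 = 0.6600
R₀ = 4.4100 + 10.6400 + 2.7000 + 1.5400 + 1.3200 + 0.6600 = 21.2700

21.270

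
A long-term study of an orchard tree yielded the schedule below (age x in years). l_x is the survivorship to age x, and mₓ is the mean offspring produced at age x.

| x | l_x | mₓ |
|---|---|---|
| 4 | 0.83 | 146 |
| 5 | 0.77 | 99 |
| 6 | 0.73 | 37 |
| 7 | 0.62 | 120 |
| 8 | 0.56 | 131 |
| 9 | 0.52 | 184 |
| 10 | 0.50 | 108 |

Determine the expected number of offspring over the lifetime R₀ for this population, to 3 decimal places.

R₀ = Σ l_x mₓ:
  age 4: 0.83 × 146 = 121.1800
  age 5: 0.77 × 99 = 76.2300
  age 6: 0.73 × 37 = 27.0100
  age 7: 0.62 × 120 = 74.4000
  age 8: 0.56 × 131 = 73.3600
  age 9: 0.52 × 184 = 95.6800
  age 10: 0.50 × 108 = 54.0000
R₀ = 121.1800 + 76.2300 + 27.0100 + 74.4000 + 73.3600 + 95.6800 + 54.0000 = 521.8600

521.860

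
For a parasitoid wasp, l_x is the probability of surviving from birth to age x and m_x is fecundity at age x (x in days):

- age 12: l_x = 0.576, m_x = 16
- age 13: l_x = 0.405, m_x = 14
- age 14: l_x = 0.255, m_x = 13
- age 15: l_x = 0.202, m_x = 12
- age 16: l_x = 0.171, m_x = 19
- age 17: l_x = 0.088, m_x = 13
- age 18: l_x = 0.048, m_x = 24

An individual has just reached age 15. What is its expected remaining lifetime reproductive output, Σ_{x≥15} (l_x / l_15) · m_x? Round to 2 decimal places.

39.45

l_15 = 0.202. Conditional survival from age 15 to x is l_x / l_15.
  x=15: (0.202/0.202) × 12 = 12.0000
  x=16: (0.171/0.202) × 19 = 16.0842
  x=17: (0.088/0.202) × 13 = 5.6634
  x=18: (0.048/0.202) × 24 = 5.7030
Sum = 12.0000 + 16.0842 + 5.6634 + 5.7030 = 39.4505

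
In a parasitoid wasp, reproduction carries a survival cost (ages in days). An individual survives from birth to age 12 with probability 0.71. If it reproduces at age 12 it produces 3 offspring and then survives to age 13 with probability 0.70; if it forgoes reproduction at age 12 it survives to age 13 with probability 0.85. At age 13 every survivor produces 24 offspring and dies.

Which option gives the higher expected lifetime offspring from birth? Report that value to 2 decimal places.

14.48

breed at age 12: R₀ = 0.71 × (3 + 0.70 × 24) = 0.71 × 19.8000 = 14.0580
delay to age 13: R₀ = 0.71 × (0.85 × 24) = 0.71 × 20.4000 = 14.4840
Higher: delay to age 13 (14.4840).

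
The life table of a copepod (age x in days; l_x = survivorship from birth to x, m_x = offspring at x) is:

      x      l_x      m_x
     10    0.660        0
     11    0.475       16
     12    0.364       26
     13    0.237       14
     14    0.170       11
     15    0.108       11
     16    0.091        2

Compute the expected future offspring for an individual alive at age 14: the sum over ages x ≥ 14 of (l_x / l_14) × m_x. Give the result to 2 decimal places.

l_14 = 0.170. Conditional survival from age 14 to x is l_x / l_14.
  x=14: (0.170/0.170) × 11 = 11.0000
  x=15: (0.108/0.170) × 11 = 6.9882
  x=16: (0.091/0.170) × 2 = 1.0706
Sum = 11.0000 + 6.9882 + 1.0706 = 19.0588

19.06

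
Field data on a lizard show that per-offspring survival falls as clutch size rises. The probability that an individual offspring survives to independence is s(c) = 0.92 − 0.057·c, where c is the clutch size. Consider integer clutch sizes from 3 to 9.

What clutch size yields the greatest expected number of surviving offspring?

8

Expected surviving offspring = c × s(c):
  c=3: 3 × 0.749 = 2.247
  c=4: 4 × 0.692 = 2.768
  c=5: 5 × 0.635 = 3.175
  c=6: 6 × 0.578 = 3.468
  c=7: 7 × 0.521 = 3.647
  c=8: 8 × 0.464 = 3.712
  c=9: 9 × 0.407 = 3.663
Maximum at c = 8 (3.712 surviving offspring).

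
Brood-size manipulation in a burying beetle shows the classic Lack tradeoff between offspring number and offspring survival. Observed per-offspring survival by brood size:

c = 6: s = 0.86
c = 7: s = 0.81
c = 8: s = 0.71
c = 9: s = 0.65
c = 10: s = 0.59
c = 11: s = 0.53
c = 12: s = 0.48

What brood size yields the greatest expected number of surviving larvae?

10

Expected surviving larvae = c × s(c):
  c=6: 6 × 0.86 = 5.160
  c=7: 7 × 0.81 = 5.670
  c=8: 8 × 0.71 = 5.680
  c=9: 9 × 0.65 = 5.850
  c=10: 10 × 0.59 = 5.900
  c=11: 11 × 0.53 = 5.830
  c=12: 12 × 0.48 = 5.760
Maximum at c = 10 (5.900 surviving larvae).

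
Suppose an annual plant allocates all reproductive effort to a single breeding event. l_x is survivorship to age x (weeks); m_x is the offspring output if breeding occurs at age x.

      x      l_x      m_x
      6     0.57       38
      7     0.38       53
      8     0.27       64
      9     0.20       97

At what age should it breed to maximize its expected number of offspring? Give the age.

6

Expected offspring if breeding at age x = l_x × m_x:
  age 6: 0.57 × 38 = 21.660
  age 7: 0.38 × 53 = 20.140
  age 8: 0.27 × 64 = 17.280
  age 9: 0.20 × 97 = 19.400
Maximum at age 6 (21.660).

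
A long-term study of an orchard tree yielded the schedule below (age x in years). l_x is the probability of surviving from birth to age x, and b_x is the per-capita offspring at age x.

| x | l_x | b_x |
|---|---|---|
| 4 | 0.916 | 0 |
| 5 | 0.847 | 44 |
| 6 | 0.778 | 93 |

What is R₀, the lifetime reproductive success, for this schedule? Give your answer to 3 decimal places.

R₀ = Σ l_x b_x:
  age 4: 0.916 × 0 = 0.0000
  age 5: 0.847 × 44 = 37.2680
  age 6: 0.778 × 93 = 72.3540
R₀ = 0.0000 + 37.2680 + 72.3540 = 109.6220

109.622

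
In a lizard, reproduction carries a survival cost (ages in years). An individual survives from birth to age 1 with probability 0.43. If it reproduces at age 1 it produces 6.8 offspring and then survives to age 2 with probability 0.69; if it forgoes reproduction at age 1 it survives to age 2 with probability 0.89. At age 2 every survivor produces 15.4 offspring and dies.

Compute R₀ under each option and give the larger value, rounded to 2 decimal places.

7.49

breed at age 1: R₀ = 0.43 × (6.8 + 0.69 × 15.4) = 0.43 × 17.4260 = 7.4932
delay to age 2: R₀ = 0.43 × (0.89 × 15.4) = 0.43 × 13.7060 = 5.8936
Higher: breed at age 1 (7.4932).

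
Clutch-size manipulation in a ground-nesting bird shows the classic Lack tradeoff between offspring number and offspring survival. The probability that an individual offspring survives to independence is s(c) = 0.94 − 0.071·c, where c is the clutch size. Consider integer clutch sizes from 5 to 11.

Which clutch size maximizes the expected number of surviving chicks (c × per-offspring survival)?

7

Expected surviving chicks = c × s(c):
  c=5: 5 × 0.585 = 2.925
  c=6: 6 × 0.514 = 3.084
  c=7: 7 × 0.443 = 3.101
  c=8: 8 × 0.372 = 2.976
  c=9: 9 × 0.301 = 2.709
  c=10: 10 × 0.230 = 2.300
  c=11: 11 × 0.159 = 1.749
Maximum at c = 7 (3.101 surviving chicks).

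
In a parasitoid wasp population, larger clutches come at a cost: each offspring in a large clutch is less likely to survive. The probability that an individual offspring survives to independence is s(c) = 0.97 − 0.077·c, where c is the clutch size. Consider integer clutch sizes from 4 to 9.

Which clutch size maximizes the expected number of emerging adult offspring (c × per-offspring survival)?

Expected emerging adult offspring = c × s(c):
  c=4: 4 × 0.662 = 2.648
  c=5: 5 × 0.585 = 2.925
  c=6: 6 × 0.508 = 3.048
  c=7: 7 × 0.431 = 3.017
  c=8: 8 × 0.354 = 2.832
  c=9: 9 × 0.277 = 2.493
Maximum at c = 6 (3.048 emerging adult offspring).

6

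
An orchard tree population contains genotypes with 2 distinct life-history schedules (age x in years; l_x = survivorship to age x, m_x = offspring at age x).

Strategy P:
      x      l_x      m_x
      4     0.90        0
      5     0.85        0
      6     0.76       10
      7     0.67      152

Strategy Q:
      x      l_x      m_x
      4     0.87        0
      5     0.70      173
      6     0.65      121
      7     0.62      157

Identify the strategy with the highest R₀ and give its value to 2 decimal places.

Strategy P: R₀ = 0.90×0 + 0.85×0 + 0.76×10 + 0.67×152 = 109.4400
Strategy Q: R₀ = 0.87×0 + 0.70×173 + 0.65×121 + 0.62×157 = 297.0900
Highest R₀: strategy Q with 297.0900.

297.09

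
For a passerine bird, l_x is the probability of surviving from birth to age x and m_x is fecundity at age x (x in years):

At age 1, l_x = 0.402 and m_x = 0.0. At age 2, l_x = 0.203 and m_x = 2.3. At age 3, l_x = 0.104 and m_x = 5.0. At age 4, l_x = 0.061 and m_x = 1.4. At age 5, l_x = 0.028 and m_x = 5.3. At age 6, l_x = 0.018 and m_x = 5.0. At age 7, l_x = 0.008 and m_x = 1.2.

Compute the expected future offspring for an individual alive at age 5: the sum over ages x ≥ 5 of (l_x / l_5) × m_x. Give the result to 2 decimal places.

8.86

l_5 = 0.028. Conditional survival from age 5 to x is l_x / l_5.
  x=5: (0.028/0.028) × 5.3 = 5.3000
  x=6: (0.018/0.028) × 5.0 = 3.2143
  x=7: (0.008/0.028) × 1.2 = 0.3429
Sum = 5.3000 + 3.2143 + 0.3429 = 8.8571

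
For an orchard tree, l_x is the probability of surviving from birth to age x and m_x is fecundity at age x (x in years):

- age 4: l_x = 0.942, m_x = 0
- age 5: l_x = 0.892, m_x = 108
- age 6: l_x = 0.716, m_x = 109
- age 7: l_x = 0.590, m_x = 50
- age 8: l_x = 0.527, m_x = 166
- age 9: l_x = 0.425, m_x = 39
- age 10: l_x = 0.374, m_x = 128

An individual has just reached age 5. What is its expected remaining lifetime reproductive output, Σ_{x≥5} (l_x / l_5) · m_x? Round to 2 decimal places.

398.89

l_5 = 0.892. Conditional survival from age 5 to x is l_x / l_5.
  x=5: (0.892/0.892) × 108 = 108.0000
  x=6: (0.716/0.892) × 109 = 87.4933
  x=7: (0.590/0.892) × 50 = 33.0717
  x=8: (0.527/0.892) × 166 = 98.0740
  x=9: (0.425/0.892) × 39 = 18.5818
  x=10: (0.374/0.892) × 128 = 53.6682
Sum = 108.0000 + 87.4933 + 33.0717 + 98.0740 + 18.5818 + 53.6682 = 398.8890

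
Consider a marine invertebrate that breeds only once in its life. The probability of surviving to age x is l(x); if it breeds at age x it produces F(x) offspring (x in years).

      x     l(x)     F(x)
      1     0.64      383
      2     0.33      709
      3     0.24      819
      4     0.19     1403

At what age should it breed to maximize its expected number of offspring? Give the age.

4

Expected offspring if breeding at age x = l(x) × F(x):
  age 1: 0.64 × 383 = 245.120
  age 2: 0.33 × 709 = 233.970
  age 3: 0.24 × 819 = 196.560
  age 4: 0.19 × 1403 = 266.570
Maximum at age 4 (266.570).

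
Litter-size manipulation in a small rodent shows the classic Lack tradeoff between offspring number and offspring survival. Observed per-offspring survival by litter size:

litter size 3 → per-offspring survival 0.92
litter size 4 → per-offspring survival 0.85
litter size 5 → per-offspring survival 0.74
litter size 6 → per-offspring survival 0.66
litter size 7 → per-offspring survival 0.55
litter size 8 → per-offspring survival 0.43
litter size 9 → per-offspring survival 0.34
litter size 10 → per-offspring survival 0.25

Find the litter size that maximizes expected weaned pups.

6

Expected weaned pups = c × s(c):
  c=3: 3 × 0.92 = 2.760
  c=4: 4 × 0.85 = 3.400
  c=5: 5 × 0.74 = 3.700
  c=6: 6 × 0.66 = 3.960
  c=7: 7 × 0.55 = 3.850
  c=8: 8 × 0.43 = 3.440
  c=9: 9 × 0.34 = 3.060
  c=10: 10 × 0.25 = 2.500
Maximum at c = 6 (3.960 weaned pups).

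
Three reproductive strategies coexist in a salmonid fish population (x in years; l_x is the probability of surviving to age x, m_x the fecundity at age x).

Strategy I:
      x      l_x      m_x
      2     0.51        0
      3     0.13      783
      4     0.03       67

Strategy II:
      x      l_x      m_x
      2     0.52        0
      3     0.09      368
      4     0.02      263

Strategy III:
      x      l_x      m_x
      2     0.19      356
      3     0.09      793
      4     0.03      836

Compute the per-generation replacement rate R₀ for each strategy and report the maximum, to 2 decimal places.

164.09

Strategy I: R₀ = 0.51×0 + 0.13×783 + 0.03×67 = 103.8000
Strategy II: R₀ = 0.52×0 + 0.09×368 + 0.02×263 = 38.3800
Strategy III: R₀ = 0.19×356 + 0.09×793 + 0.03×836 = 164.0900
Highest R₀: strategy III with 164.0900.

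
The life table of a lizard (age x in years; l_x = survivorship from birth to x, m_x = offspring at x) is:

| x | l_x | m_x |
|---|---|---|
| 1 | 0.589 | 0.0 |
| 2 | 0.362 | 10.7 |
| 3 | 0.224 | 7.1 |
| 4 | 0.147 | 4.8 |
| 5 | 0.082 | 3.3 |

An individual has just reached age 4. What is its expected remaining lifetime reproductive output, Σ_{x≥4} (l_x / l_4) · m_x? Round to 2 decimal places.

l_4 = 0.147. Conditional survival from age 4 to x is l_x / l_4.
  x=4: (0.147/0.147) × 4.8 = 4.8000
  x=5: (0.082/0.147) × 3.3 = 1.8408
Sum = 4.8000 + 1.8408 = 6.6408

6.64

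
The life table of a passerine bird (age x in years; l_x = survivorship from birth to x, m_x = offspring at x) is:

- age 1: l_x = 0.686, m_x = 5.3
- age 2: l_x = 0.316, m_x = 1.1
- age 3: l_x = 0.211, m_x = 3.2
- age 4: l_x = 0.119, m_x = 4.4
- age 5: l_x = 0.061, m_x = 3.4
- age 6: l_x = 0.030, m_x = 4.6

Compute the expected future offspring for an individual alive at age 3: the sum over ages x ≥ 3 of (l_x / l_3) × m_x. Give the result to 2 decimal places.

7.32

l_3 = 0.211. Conditional survival from age 3 to x is l_x / l_3.
  x=3: (0.211/0.211) × 3.2 = 3.2000
  x=4: (0.119/0.211) × 4.4 = 2.4815
  x=5: (0.061/0.211) × 3.4 = 0.9829
  x=6: (0.030/0.211) × 4.6 = 0.6540
Sum = 3.2000 + 2.4815 + 0.9829 + 0.6540 = 7.3185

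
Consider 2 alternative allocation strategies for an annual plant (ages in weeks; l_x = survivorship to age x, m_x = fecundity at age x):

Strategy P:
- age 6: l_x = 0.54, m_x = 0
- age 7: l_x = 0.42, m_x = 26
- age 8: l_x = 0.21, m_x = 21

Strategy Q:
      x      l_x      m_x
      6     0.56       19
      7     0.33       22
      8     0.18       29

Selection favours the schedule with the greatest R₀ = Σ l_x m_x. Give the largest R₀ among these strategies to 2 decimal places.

23.12

Strategy P: R₀ = 0.54×0 + 0.42×26 + 0.21×21 = 15.3300
Strategy Q: R₀ = 0.56×19 + 0.33×22 + 0.18×29 = 23.1200
Highest R₀: strategy Q with 23.1200.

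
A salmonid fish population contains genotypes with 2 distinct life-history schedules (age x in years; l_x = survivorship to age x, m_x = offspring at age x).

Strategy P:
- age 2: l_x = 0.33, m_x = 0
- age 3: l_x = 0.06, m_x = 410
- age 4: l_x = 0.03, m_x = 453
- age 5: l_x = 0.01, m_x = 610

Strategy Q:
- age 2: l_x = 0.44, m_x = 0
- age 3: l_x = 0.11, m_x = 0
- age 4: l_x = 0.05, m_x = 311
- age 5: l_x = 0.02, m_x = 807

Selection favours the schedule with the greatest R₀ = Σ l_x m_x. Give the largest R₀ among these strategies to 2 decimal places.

44.29

Strategy P: R₀ = 0.33×0 + 0.06×410 + 0.03×453 + 0.01×610 = 44.2900
Strategy Q: R₀ = 0.44×0 + 0.11×0 + 0.05×311 + 0.02×807 = 31.6900
Highest R₀: strategy P with 44.2900.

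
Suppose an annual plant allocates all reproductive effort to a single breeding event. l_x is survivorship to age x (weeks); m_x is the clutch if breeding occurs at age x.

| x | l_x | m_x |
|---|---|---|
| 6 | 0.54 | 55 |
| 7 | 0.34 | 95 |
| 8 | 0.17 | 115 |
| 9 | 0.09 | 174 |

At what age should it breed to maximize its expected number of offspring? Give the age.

Expected offspring if breeding at age x = l_x × m_x:
  age 6: 0.54 × 55 = 29.700
  age 7: 0.34 × 95 = 32.300
  age 8: 0.17 × 115 = 19.550
  age 9: 0.09 × 174 = 15.660
Maximum at age 7 (32.300).

7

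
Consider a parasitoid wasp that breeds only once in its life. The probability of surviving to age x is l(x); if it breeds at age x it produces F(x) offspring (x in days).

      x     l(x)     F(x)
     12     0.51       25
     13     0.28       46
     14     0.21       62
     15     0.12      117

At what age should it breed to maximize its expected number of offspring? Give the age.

Expected offspring if breeding at age x = l(x) × F(x):
  age 12: 0.51 × 25 = 12.750
  age 13: 0.28 × 46 = 12.880
  age 14: 0.21 × 62 = 13.020
  age 15: 0.12 × 117 = 14.040
Maximum at age 15 (14.040).

15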